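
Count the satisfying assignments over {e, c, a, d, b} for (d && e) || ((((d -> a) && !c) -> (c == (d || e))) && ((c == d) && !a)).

Initial set: {((d && e) || ((((d -> a) && !c) -> (c == (d || e))) && ((c == d) && !a)))}.
((d && e) || ((((d -> a) && !c) -> (c == (d || e))) && ((c == d) && !a))): β-rule — branch into (d && e)  //  ((((d -> a) && !c) -> (c == (d || e))) && ((c == d) && !a)).
  branch 1 (add (d && e)):
    (d && e): α-rule — add d, e.
    ○ open, literals {d=1, e=1}.
  branch 2 (add ((((d -> a) && !c) -> (c == (d || e))) && ((c == d) && !a))):
    ((((d -> a) && !c) -> (c == (d || e))) && ((c == d) && !a)): α-rule — add (((d -> a) && !c) -> (c == (d || e))), ((c == d) && !a).
    ((c == d) && !a): α-rule — add (c == d), !a.
    (((d -> a) && !c) -> (c == (d || e))): β-rule — branch into !((d -> a) && !c)  //  (c == (d || e)).
      branch 2.1 (add !((d -> a) && !c)):
        (c == d): β-rule — branch into c, d  //  !c, !d.
          branch 2.1.1 (add c, d):
            !((d -> a) && !c): β-rule — branch into !(d -> a)  //  !!c.
              branch 2.1.1.1 (add !(d -> a)):
                !(d -> a): α-rule — add d, !a.
                ○ open, literals {a=0, c=1, d=1}.
              branch 2.1.1.2 (add !!c):
                ○ open, literals {a=0, c=1, d=1}.
          branch 2.1.2 (add !c, !d):
            !((d -> a) && !c): β-rule — branch into !(d -> a)  //  !!c.
              branch 2.1.2.1 (add !(d -> a)):
                !(d -> a): α-rule — add d, !a.
                × closes — contains both d and !d.
              branch 2.1.2.2 (add !!c):
                × closes — contains both c and !c.
      branch 2.2 (add (c == (d || e))):
        (c == d): β-rule — branch into c, d  //  !c, !d.
          branch 2.2.1 (add c, d):
            (c == (d || e)): β-rule — branch into c, (d || e)  //  !c, !(d || e).
              branch 2.2.1.1 (add c, (d || e)):
                (d || e): β-rule — branch into d  //  e.
                  branch 2.2.1.1.1 (add d):
                    ○ open, literals {a=0, c=1, d=1}.
                  branch 2.2.1.1.2 (add e):
                    ○ open, literals {a=0, c=1, d=1, e=1}.
              branch 2.2.1.2 (add !c, !(d || e)):
                × closes — contains both c and !c.
          branch 2.2.2 (add !c, !d):
            (c == (d || e)): β-rule — branch into c, (d || e)  //  !c, !(d || e).
              branch 2.2.2.1 (add c, (d || e)):
                × closes — contains both c and !c.
              branch 2.2.2.2 (add !c, !(d || e)):
                !(d || e): α-rule — add !d, !e.
                ○ open, literals {a=0, c=0, d=0, e=0}.
4 branches closed, 6 open.
Each open branch fixes some atoms; the unmentioned ones are free. Counting distinct full assignments: branch {d=1, e=1} (c, a, b) contributes 8 new; branch {a=0, c=1, d=1} (e, b) contributes 2 new; branch {a=0, c=1, d=1} (e, b) contributes 0 new; branch {a=0, c=1, d=1} (e, b) contributes 0 new; branch {a=0, c=1, d=1, e=1} (b) contributes 0 new; branch {a=0, c=0, d=0, e=0} (b) contributes 2 new. Total: 12.

12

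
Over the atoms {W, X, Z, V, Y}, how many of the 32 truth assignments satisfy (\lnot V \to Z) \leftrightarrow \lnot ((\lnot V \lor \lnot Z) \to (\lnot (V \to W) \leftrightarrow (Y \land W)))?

14

Initial set: {((\lnot V \to Z) \leftrightarrow \lnot ((\lnot V \lor \lnot Z) \to (\lnot (V \to W) \leftrightarrow (Y \land W))))}.
((\lnot V \to Z) \leftrightarrow \lnot ((\lnot V \lor \lnot Z) \to (\lnot (V \to W) \leftrightarrow (Y \land W)))): β-rule — branch into (\lnot V \to Z), \lnot ((\lnot V \lor \lnot Z) \to (\lnot (V \to W) \leftrightarrow (Y \land W)))  //  \lnot (\lnot V \to Z), \lnot \lnot ((\lnot V \lor \lnot Z) \to (\lnot (V \to W) \leftrightarrow (Y \land W))).
  branch 1 (add (\lnot V \to Z), \lnot ((\lnot V \lor \lnot Z) \to (\lnot (V \to W) \leftrightarrow (Y \land W)))):
    \lnot ((\lnot V \lor \lnot Z) \to (\lnot (V \to W) \leftrightarrow (Y \land W))): α-rule — add (\lnot V \lor \lnot Z), \lnot (\lnot (V \to W) \leftrightarrow (Y \land W)).
    (\lnot V \to Z): β-rule — branch into \lnot \lnot V  //  Z.
      branch 1.1 (add \lnot \lnot V):
        (\lnot V \lor \lnot Z): β-rule — branch into \lnot V  //  \lnot Z.
          branch 1.1.1 (add \lnot V):
            × closes — contains both V and \lnot V.
          branch 1.1.2 (add \lnot Z):
            \lnot (\lnot (V \to W) \leftrightarrow (Y \land W)): β-rule — branch into \lnot (V \to W), \lnot (Y \land W)  //  \lnot \lnot (V \to W), (Y \land W).
              branch 1.1.2.1 (add \lnot (V \to W), \lnot (Y \land W)):
                \lnot (V \to W): α-rule — add V, \lnot W.
                \lnot (Y \land W): β-rule — branch into \lnot Y  //  \lnot W.
                  branch 1.1.2.1.1 (add \lnot Y):
                    ○ open, literals {V=1, W=0, Y=0, Z=0}.
                  branch 1.1.2.1.2 (add \lnot W):
                    ○ open, literals {V=1, W=0, Z=0}.
              branch 1.1.2.2 (add \lnot \lnot (V \to W), (Y \land W)):
                (Y \land W): α-rule — add Y, W.
                \lnot \lnot (V \to W): β-rule — branch into \lnot V  //  W.
                  branch 1.1.2.2.1 (add \lnot V):
                    × closes — contains both V and \lnot V.
                  branch 1.1.2.2.2 (add W):
                    ○ open, literals {V=1, W=1, Y=1, Z=0}.
      branch 1.2 (add Z):
        (\lnot V \lor \lnot Z): β-rule — branch into \lnot V  //  \lnot Z.
          branch 1.2.1 (add \lnot V):
            \lnot (\lnot (V \to W) \leftrightarrow (Y \land W)): β-rule — branch into \lnot (V \to W), \lnot (Y \land W)  //  \lnot \lnot (V \to W), (Y \land W).
              branch 1.2.1.1 (add \lnot (V \to W), \lnot (Y \land W)):
                \lnot (V \to W): α-rule — add V, \lnot W.
                × closes — contains both V and \lnot V.
              branch 1.2.1.2 (add \lnot \lnot (V \to W), (Y \land W)):
                (Y \land W): α-rule — add Y, W.
                \lnot \lnot (V \to W): β-rule — branch into \lnot V  //  W.
                  branch 1.2.1.2.1 (add \lnot V):
                    ○ open, literals {V=0, W=1, Y=1, Z=1}.
                  branch 1.2.1.2.2 (add W):
                    ○ open, literals {V=0, W=1, Y=1, Z=1}.
          branch 1.2.2 (add \lnot Z):
            × closes — contains both Z and \lnot Z.
  branch 2 (add \lnot (\lnot V \to Z), \lnot \lnot ((\lnot V \lor \lnot Z) \to (\lnot (V \to W) \leftrightarrow (Y \land W)))):
    \lnot (\lnot V \to Z): α-rule — add \lnot V, \lnot Z.
    \lnot \lnot ((\lnot V \lor \lnot Z) \to (\lnot (V \to W) \leftrightarrow (Y \land W))): β-rule — branch into \lnot (\lnot V \lor \lnot Z)  //  (\lnot (V \to W) \leftrightarrow (Y \land W)).
      branch 2.1 (add \lnot (\lnot V \lor \lnot Z)):
        \lnot (\lnot V \lor \lnot Z): α-rule — add \lnot \lnot V, \lnot \lnot Z.
        × closes — contains both V and \lnot V.
      branch 2.2 (add (\lnot (V \to W) \leftrightarrow (Y \land W))):
        (\lnot (V \to W) \leftrightarrow (Y \land W)): β-rule — branch into \lnot (V \to W), (Y \land W)  //  \lnot \lnot (V \to W), \lnot (Y \land W).
          branch 2.2.1 (add \lnot (V \to W), (Y \land W)):
            \lnot (V \to W): α-rule — add V, \lnot W.
            × closes — contains both V and \lnot V.
          branch 2.2.2 (add \lnot \lnot (V \to W), \lnot (Y \land W)):
            \lnot \lnot (V \to W): β-rule — branch into \lnot V  //  W.
              branch 2.2.2.1 (add \lnot V):
                \lnot (Y \land W): β-rule — branch into \lnot Y  //  \lnot W.
                  branch 2.2.2.1.1 (add \lnot Y):
                    ○ open, literals {V=0, Y=0, Z=0}.
                  branch 2.2.2.1.2 (add \lnot W):
                    ○ open, literals {V=0, W=0, Z=0}.
              branch 2.2.2.2 (add W):
                \lnot (Y \land W): β-rule — branch into \lnot Y  //  \lnot W.
                  branch 2.2.2.2.1 (add \lnot Y):
                    ○ open, literals {V=0, W=1, Y=0, Z=0}.
                  branch 2.2.2.2.2 (add \lnot W):
                    × closes — contains both W and \lnot W.
7 branches closed, 8 open.
Each open branch fixes some atoms; the unmentioned ones are free. Counting distinct full assignments: branch {V=1, W=0, Y=0, Z=0} (X) contributes 2 new; branch {V=1, W=0, Z=0} (X, Y) contributes 2 new; branch {V=1, W=1, Y=1, Z=0} (X) contributes 2 new; branch {V=0, W=1, Y=1, Z=1} (X) contributes 2 new; branch {V=0, W=1, Y=1, Z=1} (X) contributes 0 new; branch {V=0, Y=0, Z=0} (W, X) contributes 4 new; branch {V=0, W=0, Z=0} (X, Y) contributes 2 new; branch {V=0, W=1, Y=0, Z=0} (X) contributes 0 new. Total: 14.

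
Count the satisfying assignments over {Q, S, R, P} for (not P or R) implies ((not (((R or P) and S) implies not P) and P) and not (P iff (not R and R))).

6

Initial set: {((not P or R) implies ((not (((R or P) and S) implies not P) and P) and not (P iff (not R and R))))}.
((not P or R) implies ((not (((R or P) and S) implies not P) and P) and not (P iff (not R and R)))): β-rule — branch into not (not P or R)  //  ((not (((R or P) and S) implies not P) and P) and not (P iff (not R and R))).
  branch 1 (add not (not P or R)):
    not (not P or R): α-rule — add not not P, not R.
    ○ open, literals {P=true, R=false}.
  branch 2 (add ((not (((R or P) and S) implies not P) and P) and not (P iff (not R and R)))):
    ((not (((R or P) and S) implies not P) and P) and not (P iff (not R and R))): α-rule — add (not (((R or P) and S) implies not P) and P), not (P iff (not R and R)).
    (not (((R or P) and S) implies not P) and P): α-rule — add not (((R or P) and S) implies not P), P.
    not (((R or P) and S) implies not P): α-rule — add ((R or P) and S), not not P.
    ((R or P) and S): α-rule — add (R or P), S.
    not (P iff (not R and R)): β-rule — branch into P, not (not R and R)  //  not P, (not R and R).
      branch 2.1 (add P, not (not R and R)):
        (R or P): β-rule — branch into R  //  P.
          branch 2.1.1 (add R):
            not (not R and R): β-rule — branch into not not R  //  not R.
              branch 2.1.1.1 (add not not R):
                ○ open, literals {P=true, R=true, S=true}.
              branch 2.1.1.2 (add not R):
                × closes — contains both R and not R.
          branch 2.1.2 (add P):
            not (not R and R): β-rule — branch into not not R  //  not R.
              branch 2.1.2.1 (add not not R):
                ○ open, literals {P=true, R=true, S=true}.
              branch 2.1.2.2 (add not R):
                ○ open, literals {P=true, R=false, S=true}.
      branch 2.2 (add not P, (not R and R)):
        × closes — contains both P and not P.
2 branches closed, 4 open.
Each open branch fixes some atoms; the unmentioned ones are free. Counting distinct full assignments: branch {P=true, R=false} (Q, S) contributes 4 new; branch {P=true, R=true, S=true} (Q) contributes 2 new; branch {P=true, R=true, S=true} (Q) contributes 0 new; branch {P=true, R=false, S=true} (Q) contributes 0 new. Total: 6.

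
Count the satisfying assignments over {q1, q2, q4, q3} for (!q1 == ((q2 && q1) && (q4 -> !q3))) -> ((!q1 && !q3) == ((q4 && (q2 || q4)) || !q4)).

Initial set: {((!q1 == ((q2 && q1) && (q4 -> !q3))) -> ((!q1 && !q3) == ((q4 && (q2 || q4)) || !q4)))}.
((!q1 == ((q2 && q1) && (q4 -> !q3))) -> ((!q1 && !q3) == ((q4 && (q2 || q4)) || !q4))): β-rule — branch into !(!q1 == ((q2 && q1) && (q4 -> !q3)))  //  ((!q1 && !q3) == ((q4 && (q2 || q4)) || !q4)).
  branch 1 (add !(!q1 == ((q2 && q1) && (q4 -> !q3)))):
    !(!q1 == ((q2 && q1) && (q4 -> !q3))): β-rule — branch into !q1, !((q2 && q1) && (q4 -> !q3))  //  !!q1, ((q2 && q1) && (q4 -> !q3)).
      branch 1.1 (add !q1, !((q2 && q1) && (q4 -> !q3))):
        !((q2 && q1) && (q4 -> !q3)): β-rule — branch into !(q2 && q1)  //  !(q4 -> !q3).
          branch 1.1.1 (add !(q2 && q1)):
            !(q2 && q1): β-rule — branch into !q2  //  !q1.
              branch 1.1.1.1 (add !q2):
                ○ open, literals {q1=0, q2=0}.
              branch 1.1.1.2 (add !q1):
                ○ open, literals {q1=0}.
          branch 1.1.2 (add !(q4 -> !q3)):
            !(q4 -> !q3): α-rule — add q4, !!q3.
            ○ open, literals {q1=0, q3=1, q4=1}.
      branch 1.2 (add !!q1, ((q2 && q1) && (q4 -> !q3))):
        ((q2 && q1) && (q4 -> !q3)): α-rule — add (q2 && q1), (q4 -> !q3).
        (q2 && q1): α-rule — add q2, q1.
        (q4 -> !q3): β-rule — branch into !q4  //  !q3.
          branch 1.2.1 (add !q4):
            ○ open, literals {q1=1, q2=1, q4=0}.
          branch 1.2.2 (add !q3):
            ○ open, literals {q1=1, q2=1, q3=0}.
  branch 2 (add ((!q1 && !q3) == ((q4 && (q2 || q4)) || !q4))):
    ((!q1 && !q3) == ((q4 && (q2 || q4)) || !q4)): β-rule — branch into (!q1 && !q3), ((q4 && (q2 || q4)) || !q4)  //  !(!q1 && !q3), !((q4 && (q2 || q4)) || !q4).
      branch 2.1 (add (!q1 && !q3), ((q4 && (q2 || q4)) || !q4)):
        (!q1 && !q3): α-rule — add !q1, !q3.
        ((q4 && (q2 || q4)) || !q4): β-rule — branch into (q4 && (q2 || q4))  //  !q4.
          branch 2.1.1 (add (q4 && (q2 || q4))):
            (q4 && (q2 || q4)): α-rule — add q4, (q2 || q4).
            (q2 || q4): β-rule — branch into q2  //  q4.
              branch 2.1.1.1 (add q2):
                ○ open, literals {q1=0, q2=1, q3=0, q4=1}.
              branch 2.1.1.2 (add q4):
                ○ open, literals {q1=0, q3=0, q4=1}.
          branch 2.1.2 (add !q4):
            ○ open, literals {q1=0, q3=0, q4=0}.
      branch 2.2 (add !(!q1 && !q3), !((q4 && (q2 || q4)) || !q4)):
        !((q4 && (q2 || q4)) || !q4): α-rule — add !(q4 && (q2 || q4)), !!q4.
        !(!q1 && !q3): β-rule — branch into !!q1  //  !!q3.
          branch 2.2.1 (add !!q1):
            !(q4 && (q2 || q4)): β-rule — branch into !q4  //  !(q2 || q4).
              branch 2.2.1.1 (add !q4):
                × closes — contains both q4 and !q4.
              branch 2.2.1.2 (add !(q2 || q4)):
                !(q2 || q4): α-rule — add !q2, !q4.
                × closes — contains both q4 and !q4.
          branch 2.2.2 (add !!q3):
            !(q4 && (q2 || q4)): β-rule — branch into !q4  //  !(q2 || q4).
              branch 2.2.2.1 (add !q4):
                × closes — contains both q4 and !q4.
              branch 2.2.2.2 (add !(q2 || q4)):
                !(q2 || q4): α-rule — add !q2, !q4.
                × closes — contains both q4 and !q4.
4 branches closed, 8 open.
Each open branch fixes some atoms; the unmentioned ones are free. Counting distinct full assignments: branch {q1=0, q2=0} (q4, q3) contributes 4 new; branch {q1=0} (q2, q4, q3) contributes 4 new; branch {q1=0, q3=1, q4=1} (q2) contributes 0 new; branch {q1=1, q2=1, q4=0} (q3) contributes 2 new; branch {q1=1, q2=1, q3=0} (q4) contributes 1 new; branch {q1=0, q2=1, q3=0, q4=1} (none free) contributes 0 new; branch {q1=0, q3=0, q4=1} (q2) contributes 0 new; branch {q1=0, q3=0, q4=0} (q2) contributes 0 new. Total: 11.

11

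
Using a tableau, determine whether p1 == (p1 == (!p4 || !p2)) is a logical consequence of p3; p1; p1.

No

Initial set: {p3; p1; p1; !(p1 == (p1 == (!p4 || !p2)))}.
!(p1 == (p1 == (!p4 || !p2))): β-rule — branch into p1, !(p1 == (!p4 || !p2))  //  !p1, (p1 == (!p4 || !p2)).
  branch 1 (add p1, !(p1 == (!p4 || !p2))):
    !(p1 == (!p4 || !p2)): β-rule — branch into p1, !(!p4 || !p2)  //  !p1, (!p4 || !p2).
      branch 1.1 (add p1, !(!p4 || !p2)):
        !(!p4 || !p2): α-rule — add !!p4, !!p2.
        ○ open, literals {p1=true, p2=true, p3=true, p4=true}.
      branch 1.2 (add !p1, (!p4 || !p2)):
        × closes — contains both p1 and !p1.
  branch 2 (add !p1, (p1 == (!p4 || !p2))):
    × closes — contains both p1 and !p1.
2 branches closed, 1 open.
An open branch gives a countermodel: p1=true, p2=true, p3=true, p4=true (unmentioned atoms arbitrary); the premises hold there but the conclusion fails.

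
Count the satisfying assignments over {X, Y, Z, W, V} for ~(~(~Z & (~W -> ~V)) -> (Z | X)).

Initial set: {~(~(~Z & (~W -> ~V)) -> (Z | X))}.
~(~(~Z & (~W -> ~V)) -> (Z | X)): α-rule — add ~(~Z & (~W -> ~V)), ~(Z | X).
~(Z | X): α-rule — add ~Z, ~X.
~(~Z & (~W -> ~V)): β-rule — branch into ~~Z  //  ~(~W -> ~V).
  branch 1 (add ~~Z):
    × closes — contains both Z and ~Z.
  branch 2 (add ~(~W -> ~V)):
    ~(~W -> ~V): α-rule — add ~W, ~~V.
    ○ open, literals {V=true, W=false, X=false, Z=false}.
1 branch closed, 1 open.
Each open branch fixes some atoms; the unmentioned ones are free. Counting distinct full assignments: branch {V=true, W=false, X=false, Z=false} (Y) contributes 2 new. Total: 2.

2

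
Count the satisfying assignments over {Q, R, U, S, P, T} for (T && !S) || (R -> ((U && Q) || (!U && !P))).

Initial set: {((T && !S) || (R -> ((U && Q) || (!U && !P))))}.
((T && !S) || (R -> ((U && Q) || (!U && !P)))): β-rule — branch into (T && !S)  //  (R -> ((U && Q) || (!U && !P))).
  branch 1 (add (T && !S)):
    (T && !S): α-rule — add T, !S.
    ○ open, literals {S=false, T=true}.
  branch 2 (add (R -> ((U && Q) || (!U && !P)))):
    (R -> ((U && Q) || (!U && !P))): β-rule — branch into !R  //  ((U && Q) || (!U && !P)).
      branch 2.1 (add !R):
        ○ open, literals {R=false}.
      branch 2.2 (add ((U && Q) || (!U && !P))):
        ((U && Q) || (!U && !P)): β-rule — branch into (U && Q)  //  (!U && !P).
          branch 2.2.1 (add (U && Q)):
            (U && Q): α-rule — add U, Q.
            ○ open, literals {Q=true, U=true}.
          branch 2.2.2 (add (!U && !P)):
            (!U && !P): α-rule — add !U, !P.
            ○ open, literals {P=false, U=false}.
0 branches closed, 4 open.
Each open branch fixes some atoms; the unmentioned ones are free. Counting distinct full assignments: branch {S=false, T=true} (Q, R, U, P) contributes 16 new; branch {R=false} (Q, U, S, P, T) contributes 24 new; branch {Q=true, U=true} (R, S, P, T) contributes 6 new; branch {P=false, U=false} (Q, R, S, T) contributes 6 new. Total: 52.

52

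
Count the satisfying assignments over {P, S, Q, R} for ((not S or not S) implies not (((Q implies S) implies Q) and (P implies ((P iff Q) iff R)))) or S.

13

Initial set: {T (((not S or not S) implies not (((Q implies S) implies Q) and (P implies ((P iff Q) iff R)))) or S)}.
T (((not S or not S) implies not (((Q implies S) implies Q) and (P implies ((P iff Q) iff R)))) or S): β-rule — branch into T ((not S or not S) implies not (((Q implies S) implies Q) and (P implies ((P iff Q) iff R))))  //  T S.
  branch 1 (add T ((not S or not S) implies not (((Q implies S) implies Q) and (P implies ((P iff Q) iff R))))):
    T ((not S or not S) implies not (((Q implies S) implies Q) and (P implies ((P iff Q) iff R)))): β-rule — branch into F (not S or not S)  //  T not (((Q implies S) implies Q) and (P implies ((P iff Q) iff R))).
      branch 1.1 (add F (not S or not S)):
        F (not S or not S): α-rule — add F not S, F not S.
        ○ open, literals {S=1}.
      branch 1.2 (add T not (((Q implies S) implies Q) and (P implies ((P iff Q) iff R)))):
        T not (((Q implies S) implies Q) and (P implies ((P iff Q) iff R))): β-rule — branch into F ((Q implies S) implies Q)  //  F (P implies ((P iff Q) iff R)).
          branch 1.2.1 (add F ((Q implies S) implies Q)):
            F ((Q implies S) implies Q): α-rule — add T (Q implies S), F Q.
            T (Q implies S): β-rule — branch into F Q  //  T S.
              branch 1.2.1.1 (add F Q):
                ○ open, literals {Q=0}.
              branch 1.2.1.2 (add T S):
                ○ open, literals {Q=0, S=1}.
          branch 1.2.2 (add F (P implies ((P iff Q) iff R))):
            F (P implies ((P iff Q) iff R)): α-rule — add T P, F ((P iff Q) iff R).
            F ((P iff Q) iff R): β-rule — branch into T (P iff Q), F R  //  F (P iff Q), T R.
              branch 1.2.2.1 (add T (P iff Q), F R):
                T (P iff Q): β-rule — branch into T P, T Q  //  F P, F Q.
                  branch 1.2.2.1.1 (add T P, T Q):
                    ○ open, literals {P=1, Q=1, R=0}.
                  branch 1.2.2.1.2 (add F P, F Q):
                    × closes — contains both P and not P.
              branch 1.2.2.2 (add F (P iff Q), T R):
                F (P iff Q): β-rule — branch into T P, F Q  //  F P, T Q.
                  branch 1.2.2.2.1 (add T P, F Q):
                    ○ open, literals {P=1, Q=0, R=1}.
                  branch 1.2.2.2.2 (add F P, T Q):
                    × closes — contains both P and not P.
  branch 2 (add T S):
    ○ open, literals {S=1}.
2 branches closed, 6 open.
Each open branch fixes some atoms; the unmentioned ones are free. Counting distinct full assignments: branch {S=1} (P, Q, R) contributes 8 new; branch {Q=0} (P, S, R) contributes 4 new; branch {Q=0, S=1} (P, R) contributes 0 new; branch {P=1, Q=1, R=0} (S) contributes 1 new; branch {P=1, Q=0, R=1} (S) contributes 0 new; branch {S=1} (P, Q, R) contributes 0 new. Total: 13.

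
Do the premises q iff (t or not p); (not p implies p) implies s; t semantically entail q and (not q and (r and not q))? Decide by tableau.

Initial set: {(q iff (t or not p)); ((not p implies p) implies s); t; not (q and (not q and (r and not q)))}.
(q iff (t or not p)): β-rule — branch into q, (t or not p)  //  not q, not (t or not p).
  branch 1 (add q, (t or not p)):
    ((not p implies p) implies s): β-rule — branch into not (not p implies p)  //  s.
      branch 1.1 (add not (not p implies p)):
        not (not p implies p): α-rule — add not p, not p.
        not (q and (not q and (r and not q))): β-rule — branch into not q  //  not (not q and (r and not q)).
          branch 1.1.1 (add not q):
            × closes — contains both q and not q.
          branch 1.1.2 (add not (not q and (r and not q))):
            (t or not p): β-rule — branch into t  //  not p.
              branch 1.1.2.1 (add t):
                not (not q and (r and not q)): β-rule — branch into not not q  //  not (r and not q).
                  branch 1.1.2.1.1 (add not not q):
                    ○ open, literals {p=false, q=true, t=true}.
                  branch 1.1.2.1.2 (add not (r and not q)):
                    not (r and not q): β-rule — branch into not r  //  not not q.
                      branch 1.1.2.1.2.1 (add not r):
                        ○ open, literals {p=false, q=true, r=false, t=true}.
                      branch 1.1.2.1.2.2 (add not not q):
                        ○ open, literals {p=false, q=true, t=true}.
              branch 1.1.2.2 (add not p):
                not (not q and (r and not q)): β-rule — branch into not not q  //  not (r and not q).
                  branch 1.1.2.2.1 (add not not q):
                    ○ open, literals {p=false, q=true, t=true}.
                  branch 1.1.2.2.2 (add not (r and not q)):
                    not (r and not q): β-rule — branch into not r  //  not not q.
                      branch 1.1.2.2.2.1 (add not r):
                        ○ open, literals {p=false, q=true, r=false, t=true}.
                      branch 1.1.2.2.2.2 (add not not q):
                        ○ open, literals {p=false, q=true, t=true}.
      branch 1.2 (add s):
        not (q and (not q and (r and not q))): β-rule — branch into not q  //  not (not q and (r and not q)).
          branch 1.2.1 (add not q):
            × closes — contains both q and not q.
          branch 1.2.2 (add not (not q and (r and not q))):
            (t or not p): β-rule — branch into t  //  not p.
              branch 1.2.2.1 (add t):
                not (not q and (r and not q)): β-rule — branch into not not q  //  not (r and not q).
                  branch 1.2.2.1.1 (add not not q):
                    ○ open, literals {q=true, s=true, t=true}.
                  branch 1.2.2.1.2 (add not (r and not q)):
                    not (r and not q): β-rule — branch into not r  //  not not q.
                      branch 1.2.2.1.2.1 (add not r):
                        ○ open, literals {q=true, r=false, s=true, t=true}.
                      branch 1.2.2.1.2.2 (add not not q):
                        ○ open, literals {q=true, s=true, t=true}.
              branch 1.2.2.2 (add not p):
                not (not q and (r and not q)): β-rule — branch into not not q  //  not (r and not q).
                  branch 1.2.2.2.1 (add not not q):
                    ○ open, literals {p=false, q=true, s=true, t=true}.
                  branch 1.2.2.2.2 (add not (r and not q)):
                    not (r and not q): β-rule — branch into not r  //  not not q.
                      branch 1.2.2.2.2.1 (add not r):
                        ○ open, literals {p=false, q=true, r=false, s=true, t=true}.
                      branch 1.2.2.2.2.2 (add not not q):
                        ○ open, literals {p=false, q=true, s=true, t=true}.
  branch 2 (add not q, not (t or not p)):
    not (t or not p): α-rule — add not t, not not p.
    × closes — contains both t and not t.
3 branches closed, 12 open.
An open branch gives a countermodel: p=false, q=true, t=true (unmentioned atoms arbitrary); the premises hold there but the conclusion fails.

No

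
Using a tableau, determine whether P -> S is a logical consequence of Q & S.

Yes

Initial set: {(Q & S); ~(P -> S)}.
(Q & S): α-rule — add Q, S.
~(P -> S): α-rule — add P, ~S.
× closes — contains both S and ~S.
All 1 branch closes.
Every branch closed, so the premises entail the conclusion.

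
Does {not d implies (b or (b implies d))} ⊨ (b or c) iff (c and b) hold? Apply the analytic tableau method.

No

Initial set: {T (not d implies (b or (b implies d))); F ((b or c) iff (c and b))}.
T (not d implies (b or (b implies d))): β-rule — branch into F not d  //  T (b or (b implies d)).
  branch 1 (add F not d):
    F ((b or c) iff (c and b)): β-rule — branch into T (b or c), F (c and b)  //  F (b or c), T (c and b).
      branch 1.1 (add T (b or c), F (c and b)):
        T (b or c): β-rule — branch into T b  //  T c.
          branch 1.1.1 (add T b):
            F (c and b): β-rule — branch into F c  //  F b.
              branch 1.1.1.1 (add F c):
                ○ open, literals {b=true, c=false, d=true}.
              branch 1.1.1.2 (add F b):
                × closes — contains both b and not b.
          branch 1.1.2 (add T c):
            F (c and b): β-rule — branch into F c  //  F b.
              branch 1.1.2.1 (add F c):
                × closes — contains both c and not c.
              branch 1.1.2.2 (add F b):
                ○ open, literals {b=false, c=true, d=true}.
      branch 1.2 (add F (b or c), T (c and b)):
        F (b or c): α-rule — add F b, F c.
        T (c and b): α-rule — add T c, T b.
        × closes — contains both c and not c.
  branch 2 (add T (b or (b implies d))):
    F ((b or c) iff (c and b)): β-rule — branch into T (b or c), F (c and b)  //  F (b or c), T (c and b).
      branch 2.1 (add T (b or c), F (c and b)):
        T (b or (b implies d)): β-rule — branch into T b  //  T (b implies d).
          branch 2.1.1 (add T b):
            T (b or c): β-rule — branch into T b  //  T c.
              branch 2.1.1.1 (add T b):
                F (c and b): β-rule — branch into F c  //  F b.
                  branch 2.1.1.1.1 (add F c):
                    ○ open, literals {b=true, c=false}.
                  branch 2.1.1.1.2 (add F b):
                    × closes — contains both b and not b.
              branch 2.1.1.2 (add T c):
                F (c and b): β-rule — branch into F c  //  F b.
                  branch 2.1.1.2.1 (add F c):
                    × closes — contains both c and not c.
                  branch 2.1.1.2.2 (add F b):
                    × closes — contains both b and not b.
          branch 2.1.2 (add T (b implies d)):
            T (b or c): β-rule — branch into T b  //  T c.
              branch 2.1.2.1 (add T b):
                F (c and b): β-rule — branch into F c  //  F b.
                  branch 2.1.2.1.1 (add F c):
                    T (b implies d): β-rule — branch into F b  //  T d.
                      branch 2.1.2.1.1.1 (add F b):
                        × closes — contains both b and not b.
                      branch 2.1.2.1.1.2 (add T d):
                        ○ open, literals {b=true, c=false, d=true}.
                  branch 2.1.2.1.2 (add F b):
                    × closes — contains both b and not b.
              branch 2.1.2.2 (add T c):
                F (c and b): β-rule — branch into F c  //  F b.
                  branch 2.1.2.2.1 (add F c):
                    × closes — contains both c and not c.
                  branch 2.1.2.2.2 (add F b):
                    T (b implies d): β-rule — branch into F b  //  T d.
                      branch 2.1.2.2.2.1 (add F b):
                        ○ open, literals {b=false, c=true}.
                      branch 2.1.2.2.2.2 (add T d):
                        ○ open, literals {b=false, c=true, d=true}.
      branch 2.2 (add F (b or c), T (c and b)):
        F (b or c): α-rule — add F b, F c.
        T (c and b): α-rule — add T c, T b.
        × closes — contains both c and not c.
10 branches closed, 6 open.
An open branch gives a countermodel: b=true, c=false, d=true (unmentioned atoms arbitrary); the premises hold there but the conclusion fails.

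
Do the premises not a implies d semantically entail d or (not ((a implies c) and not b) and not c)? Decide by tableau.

No

Initial set: {(not a implies d); not (d or (not ((a implies c) and not b) and not c))}.
not (d or (not ((a implies c) and not b) and not c)): α-rule — add not d, not (not ((a implies c) and not b) and not c).
(not a implies d): β-rule — branch into not not a  //  d.
  branch 1 (add not not a):
    not (not ((a implies c) and not b) and not c): β-rule — branch into not not ((a implies c) and not b)  //  not not c.
      branch 1.1 (add not not ((a implies c) and not b)):
        not not ((a implies c) and not b): α-rule — add (a implies c), not b.
        (a implies c): β-rule — branch into not a  //  c.
          branch 1.1.1 (add not a):
            × closes — contains both a and not a.
          branch 1.1.2 (add c):
            ○ open, literals {a=T, b=F, c=T, d=F}.
      branch 1.2 (add not not c):
        ○ open, literals {a=T, c=T, d=F}.
  branch 2 (add d):
    × closes — contains both d and not d.
2 branches closed, 2 open.
An open branch gives a countermodel: a=T, b=F, c=T, d=F (unmentioned atoms arbitrary); the premises hold there but the conclusion fails.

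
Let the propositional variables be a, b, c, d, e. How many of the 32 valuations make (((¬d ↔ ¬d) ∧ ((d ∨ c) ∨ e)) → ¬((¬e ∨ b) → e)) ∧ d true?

8

Initial set: {((((¬d ↔ ¬d) ∧ ((d ∨ c) ∨ e)) → ¬((¬e ∨ b) → e)) ∧ d)}.
((((¬d ↔ ¬d) ∧ ((d ∨ c) ∨ e)) → ¬((¬e ∨ b) → e)) ∧ d): α-rule — add (((¬d ↔ ¬d) ∧ ((d ∨ c) ∨ e)) → ¬((¬e ∨ b) → e)), d.
(((¬d ↔ ¬d) ∧ ((d ∨ c) ∨ e)) → ¬((¬e ∨ b) → e)): β-rule — branch into ¬((¬d ↔ ¬d) ∧ ((d ∨ c) ∨ e))  //  ¬((¬e ∨ b) → e).
  branch 1 (add ¬((¬d ↔ ¬d) ∧ ((d ∨ c) ∨ e))):
    ¬((¬d ↔ ¬d) ∧ ((d ∨ c) ∨ e)): β-rule — branch into ¬(¬d ↔ ¬d)  //  ¬((d ∨ c) ∨ e).
      branch 1.1 (add ¬(¬d ↔ ¬d)):
        ¬(¬d ↔ ¬d): β-rule — branch into ¬d, ¬¬d  //  ¬¬d, ¬d.
          branch 1.1.1 (add ¬d, ¬¬d):
            × closes — contains both d and ¬d.
          branch 1.1.2 (add ¬¬d, ¬d):
            × closes — contains both d and ¬d.
      branch 1.2 (add ¬((d ∨ c) ∨ e)):
        ¬((d ∨ c) ∨ e): α-rule — add ¬(d ∨ c), ¬e.
        ¬(d ∨ c): α-rule — add ¬d, ¬c.
        × closes — contains both d and ¬d.
  branch 2 (add ¬((¬e ∨ b) → e)):
    ¬((¬e ∨ b) → e): α-rule — add (¬e ∨ b), ¬e.
    (¬e ∨ b): β-rule — branch into ¬e  //  b.
      branch 2.1 (add ¬e):
        ○ open, literals {d=T, e=F}.
      branch 2.2 (add b):
        ○ open, literals {b=T, d=T, e=F}.
3 branches closed, 2 open.
Each open branch fixes some atoms; the unmentioned ones are free. Counting distinct full assignments: branch {d=T, e=F} (a, b, c) contributes 8 new; branch {b=T, d=T, e=F} (a, c) contributes 0 new. Total: 8.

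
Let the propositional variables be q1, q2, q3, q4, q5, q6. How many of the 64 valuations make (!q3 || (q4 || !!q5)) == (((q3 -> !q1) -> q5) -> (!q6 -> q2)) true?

48

Initial set: {((!q3 || (q4 || !!q5)) == (((q3 -> !q1) -> q5) -> (!q6 -> q2)))}.
((!q3 || (q4 || !!q5)) == (((q3 -> !q1) -> q5) -> (!q6 -> q2))): β-rule — branch into (!q3 || (q4 || !!q5)), (((q3 -> !q1) -> q5) -> (!q6 -> q2))  //  !(!q3 || (q4 || !!q5)), !(((q3 -> !q1) -> q5) -> (!q6 -> q2)).
  branch 1 (add (!q3 || (q4 || !!q5)), (((q3 -> !q1) -> q5) -> (!q6 -> q2))):
    (!q3 || (q4 || !!q5)): β-rule — branch into !q3  //  (q4 || !!q5).
      branch 1.1 (add !q3):
        (((q3 -> !q1) -> q5) -> (!q6 -> q2)): β-rule — branch into !((q3 -> !q1) -> q5)  //  (!q6 -> q2).
          branch 1.1.1 (add !((q3 -> !q1) -> q5)):
            !((q3 -> !q1) -> q5): α-rule — add (q3 -> !q1), !q5.
            (q3 -> !q1): β-rule — branch into !q3  //  !q1.
              branch 1.1.1.1 (add !q3):
                ○ open, literals {q3=0, q5=0}.
              branch 1.1.1.2 (add !q1):
                ○ open, literals {q1=0, q3=0, q5=0}.
          branch 1.1.2 (add (!q6 -> q2)):
            (!q6 -> q2): β-rule — branch into !!q6  //  q2.
              branch 1.1.2.1 (add !!q6):
                ○ open, literals {q3=0, q6=1}.
              branch 1.1.2.2 (add q2):
                ○ open, literals {q2=1, q3=0}.
      branch 1.2 (add (q4 || !!q5)):
        (((q3 -> !q1) -> q5) -> (!q6 -> q2)): β-rule — branch into !((q3 -> !q1) -> q5)  //  (!q6 -> q2).
          branch 1.2.1 (add !((q3 -> !q1) -> q5)):
            !((q3 -> !q1) -> q5): α-rule — add (q3 -> !q1), !q5.
            (q4 || !!q5): β-rule — branch into q4  //  !!q5.
              branch 1.2.1.1 (add q4):
                (q3 -> !q1): β-rule — branch into !q3  //  !q1.
                  branch 1.2.1.1.1 (add !q3):
                    ○ open, literals {q3=0, q4=1, q5=0}.
                  branch 1.2.1.1.2 (add !q1):
                    ○ open, literals {q1=0, q4=1, q5=0}.
              branch 1.2.1.2 (add !!q5):
                !!q5: drop double negation, giving q5.
                × closes — contains both q5 and !q5.
          branch 1.2.2 (add (!q6 -> q2)):
            (q4 || !!q5): β-rule — branch into q4  //  !!q5.
              branch 1.2.2.1 (add q4):
                (!q6 -> q2): β-rule — branch into !!q6  //  q2.
                  branch 1.2.2.1.1 (add !!q6):
                    ○ open, literals {q4=1, q6=1}.
                  branch 1.2.2.1.2 (add q2):
                    ○ open, literals {q2=1, q4=1}.
              branch 1.2.2.2 (add !!q5):
                !!q5: drop double negation, giving q5.
                (!q6 -> q2): β-rule — branch into !!q6  //  q2.
                  branch 1.2.2.2.1 (add !!q6):
                    ○ open, literals {q5=1, q6=1}.
                  branch 1.2.2.2.2 (add q2):
                    ○ open, literals {q2=1, q5=1}.
  branch 2 (add !(!q3 || (q4 || !!q5)), !(((q3 -> !q1) -> q5) -> (!q6 -> q2))):
    !(!q3 || (q4 || !!q5)): α-rule — add !!q3, !(q4 || !!q5).
    !(((q3 -> !q1) -> q5) -> (!q6 -> q2)): α-rule — add ((q3 -> !q1) -> q5), !(!q6 -> q2).
    !(q4 || !!q5): α-rule — add !q4, !!!q5.
    !(!q6 -> q2): α-rule — add !q6, !q2.
    !!!q5: drop double negation, giving !q5.
    ((q3 -> !q1) -> q5): β-rule — branch into !(q3 -> !q1)  //  q5.
      branch 2.1 (add !(q3 -> !q1)):
        !(q3 -> !q1): α-rule — add q3, !!q1.
        ○ open, literals {q1=1, q2=0, q3=1, q4=0, q5=0, q6=0}.
      branch 2.2 (add q5):
        × closes — contains both q5 and !q5.
2 branches closed, 11 open.
Each open branch fixes some atoms; the unmentioned ones are free. Counting distinct full assignments: branch {q3=0, q5=0} (q1, q2, q4, q6) contributes 16 new; branch {q1=0, q3=0, q5=0} (q2, q4, q6) contributes 0 new; branch {q3=0, q6=1} (q1, q2, q4, q5) contributes 8 new; branch {q2=1, q3=0} (q1, q4, q5, q6) contributes 4 new; branch {q3=0, q4=1, q5=0} (q1, q2, q6) contributes 0 new; branch {q1=0, q4=1, q5=0} (q2, q3, q6) contributes 4 new; branch {q4=1, q6=1} (q1, q2, q3, q5) contributes 6 new; branch {q2=1, q4=1} (q1, q3, q5, q6) contributes 3 new; branch {q5=1, q6=1} (q1, q2, q3, q4) contributes 4 new; branch {q2=1, q5=1} (q1, q3, q4, q6) contributes 2 new; branch {q1=1, q2=0, q3=1, q4=0, q5=0, q6=0} (none free) contributes 1 new. Total: 48.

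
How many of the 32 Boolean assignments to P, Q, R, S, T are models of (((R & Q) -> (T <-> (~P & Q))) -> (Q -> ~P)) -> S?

19

Initial set: {((((R & Q) -> (T <-> (~P & Q))) -> (Q -> ~P)) -> S)}.
((((R & Q) -> (T <-> (~P & Q))) -> (Q -> ~P)) -> S): β-rule — branch into ~(((R & Q) -> (T <-> (~P & Q))) -> (Q -> ~P))  //  S.
  branch 1 (add ~(((R & Q) -> (T <-> (~P & Q))) -> (Q -> ~P))):
    ~(((R & Q) -> (T <-> (~P & Q))) -> (Q -> ~P)): α-rule — add ((R & Q) -> (T <-> (~P & Q))), ~(Q -> ~P).
    ~(Q -> ~P): α-rule — add Q, ~~P.
    ((R & Q) -> (T <-> (~P & Q))): β-rule — branch into ~(R & Q)  //  (T <-> (~P & Q)).
      branch 1.1 (add ~(R & Q)):
        ~(R & Q): β-rule — branch into ~R  //  ~Q.
          branch 1.1.1 (add ~R):
            ○ open, literals {P=1, Q=1, R=0}.
          branch 1.1.2 (add ~Q):
            × closes — contains both Q and ~Q.
      branch 1.2 (add (T <-> (~P & Q))):
        (T <-> (~P & Q)): β-rule — branch into T, (~P & Q)  //  ~T, ~(~P & Q).
          branch 1.2.1 (add T, (~P & Q)):
            (~P & Q): α-rule — add ~P, Q.
            × closes — contains both P and ~P.
          branch 1.2.2 (add ~T, ~(~P & Q)):
            ~(~P & Q): β-rule — branch into ~~P  //  ~Q.
              branch 1.2.2.1 (add ~~P):
                ○ open, literals {P=1, Q=1, T=0}.
              branch 1.2.2.2 (add ~Q):
                × closes — contains both Q and ~Q.
  branch 2 (add S):
    ○ open, literals {S=1}.
3 branches closed, 3 open.
Each open branch fixes some atoms; the unmentioned ones are free. Counting distinct full assignments: branch {P=1, Q=1, R=0} (S, T) contributes 4 new; branch {P=1, Q=1, T=0} (R, S) contributes 2 new; branch {S=1} (P, Q, R, T) contributes 13 new. Total: 19.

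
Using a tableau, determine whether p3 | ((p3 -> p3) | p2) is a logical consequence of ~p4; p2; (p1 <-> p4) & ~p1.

Yes

Initial set: {T ~p4; T p2; T ((p1 <-> p4) & ~p1); F (p3 | ((p3 -> p3) | p2))}.
T ((p1 <-> p4) & ~p1): α-rule — add T (p1 <-> p4), T ~p1.
F (p3 | ((p3 -> p3) | p2)): α-rule — add F p3, F ((p3 -> p3) | p2).
F ((p3 -> p3) | p2): α-rule — add F (p3 -> p3), F p2.
× closes — contains both p2 and ~p2.
All 1 branch closes.
Every branch closed, so the premises entail the conclusion.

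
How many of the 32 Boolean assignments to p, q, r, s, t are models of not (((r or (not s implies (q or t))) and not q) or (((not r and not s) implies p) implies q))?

Initial set: {not (((r or (not s implies (q or t))) and not q) or (((not r and not s) implies p) implies q))}.
not (((r or (not s implies (q or t))) and not q) or (((not r and not s) implies p) implies q)): α-rule — add not ((r or (not s implies (q or t))) and not q), not (((not r and not s) implies p) implies q).
not (((not r and not s) implies p) implies q): α-rule — add ((not r and not s) implies p), not q.
not ((r or (not s implies (q or t))) and not q): β-rule — branch into not (r or (not s implies (q or t)))  //  not not q.
  branch 1 (add not (r or (not s implies (q or t)))):
    not (r or (not s implies (q or t))): α-rule — add not r, not (not s implies (q or t)).
    not (not s implies (q or t)): α-rule — add not s, not (q or t).
    not (q or t): α-rule — add not q, not t.
    ((not r and not s) implies p): β-rule — branch into not (not r and not s)  //  p.
      branch 1.1 (add not (not r and not s)):
        not (not r and not s): β-rule — branch into not not r  //  not not s.
          branch 1.1.1 (add not not r):
            × closes — contains both r and not r.
          branch 1.1.2 (add not not s):
            × closes — contains both s and not s.
      branch 1.2 (add p):
        ○ open, literals {p=true, q=false, r=false, s=false, t=false}.
  branch 2 (add not not q):
    × closes — contains both q and not q.
3 branches closed, 1 open.
Each open branch fixes some atoms; the unmentioned ones are free. Counting distinct full assignments: branch {p=true, q=false, r=false, s=false, t=false} (none free) contributes 1 new. Total: 1.

1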